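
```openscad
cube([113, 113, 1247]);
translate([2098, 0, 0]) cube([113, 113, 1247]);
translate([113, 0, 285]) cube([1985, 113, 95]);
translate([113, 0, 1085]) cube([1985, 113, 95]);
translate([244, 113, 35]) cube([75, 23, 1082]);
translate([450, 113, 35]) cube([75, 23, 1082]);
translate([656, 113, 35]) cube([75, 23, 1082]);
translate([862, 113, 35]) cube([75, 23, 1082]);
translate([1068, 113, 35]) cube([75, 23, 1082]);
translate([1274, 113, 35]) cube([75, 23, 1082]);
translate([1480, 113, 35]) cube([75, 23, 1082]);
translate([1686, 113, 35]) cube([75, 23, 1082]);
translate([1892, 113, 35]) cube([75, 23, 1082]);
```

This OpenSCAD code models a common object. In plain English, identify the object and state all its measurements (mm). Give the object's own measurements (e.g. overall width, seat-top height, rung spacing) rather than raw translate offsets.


A fence section. Two 113×113 mm posts, 1247 mm tall, stand on the floor with a clear span of 1985 mm between their inner faces. Two horizontal rails of 113×95 mm section span the gap between the posts with their undersides at z = 285 mm and z = 1085 mm, flush with the posts' −y face. 9 pickets, each 75 mm wide, 23 mm thick and 1082 mm tall, are fixed to the +y face of the rails with their bottoms at z = 35 mm, spaced across the span with a 131 mm gap after the −x post and between neighbouring pickets and before the +x post.


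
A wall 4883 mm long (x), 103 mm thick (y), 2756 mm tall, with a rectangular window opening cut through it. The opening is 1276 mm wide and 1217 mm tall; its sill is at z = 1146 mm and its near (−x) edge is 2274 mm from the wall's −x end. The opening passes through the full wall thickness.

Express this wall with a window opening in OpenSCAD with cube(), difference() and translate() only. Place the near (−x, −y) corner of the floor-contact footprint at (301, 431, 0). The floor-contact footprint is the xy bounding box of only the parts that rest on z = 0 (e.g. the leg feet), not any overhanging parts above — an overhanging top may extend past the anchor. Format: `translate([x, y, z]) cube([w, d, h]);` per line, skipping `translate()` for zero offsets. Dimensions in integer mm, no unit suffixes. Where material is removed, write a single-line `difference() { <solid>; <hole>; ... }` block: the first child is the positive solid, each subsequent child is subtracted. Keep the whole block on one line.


difference() { translate([301, 431, 0]) cube([4883, 103, 2756]); translate([2575, 431, 1146]) cube([1276, 103, 1217]); }


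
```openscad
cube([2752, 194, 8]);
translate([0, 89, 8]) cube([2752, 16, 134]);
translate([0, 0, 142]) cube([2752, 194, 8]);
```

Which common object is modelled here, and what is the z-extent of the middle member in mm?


An I-beam. The web height is 134 mm.

Two wide flanges with a thin centred web — an I-beam. Overall 150 mm minus two 8 mm flanges gives a web of 150 − 2·8 = 134 mm.


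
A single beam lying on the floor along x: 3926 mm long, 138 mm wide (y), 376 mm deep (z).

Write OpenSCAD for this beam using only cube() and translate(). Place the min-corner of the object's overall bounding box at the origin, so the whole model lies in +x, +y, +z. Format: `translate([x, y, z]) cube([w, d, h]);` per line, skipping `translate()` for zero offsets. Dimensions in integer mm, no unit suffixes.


cube([3926, 138, 376]);


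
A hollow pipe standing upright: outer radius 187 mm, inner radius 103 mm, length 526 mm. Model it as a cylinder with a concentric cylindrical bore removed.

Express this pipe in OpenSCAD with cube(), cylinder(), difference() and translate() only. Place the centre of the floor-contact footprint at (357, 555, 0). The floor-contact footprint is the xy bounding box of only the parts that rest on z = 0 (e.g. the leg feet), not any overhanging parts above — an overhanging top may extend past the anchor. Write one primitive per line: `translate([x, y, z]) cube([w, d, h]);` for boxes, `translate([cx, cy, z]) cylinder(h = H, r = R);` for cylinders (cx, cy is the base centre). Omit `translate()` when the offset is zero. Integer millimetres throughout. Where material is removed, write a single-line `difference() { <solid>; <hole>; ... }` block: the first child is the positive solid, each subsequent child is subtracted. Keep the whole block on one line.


difference() { translate([357, 555, 0]) cylinder(h = 526, r = 187); translate([357, 555, 0]) cylinder(h = 526, r = 103); }


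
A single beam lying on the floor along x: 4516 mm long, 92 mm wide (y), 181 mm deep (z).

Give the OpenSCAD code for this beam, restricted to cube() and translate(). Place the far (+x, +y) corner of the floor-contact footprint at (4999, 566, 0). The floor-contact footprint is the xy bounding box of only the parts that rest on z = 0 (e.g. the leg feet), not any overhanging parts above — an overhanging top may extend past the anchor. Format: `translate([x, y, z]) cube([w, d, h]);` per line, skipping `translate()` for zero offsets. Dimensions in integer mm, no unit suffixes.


translate([483, 474, 0]) cube([4516, 92, 181]);


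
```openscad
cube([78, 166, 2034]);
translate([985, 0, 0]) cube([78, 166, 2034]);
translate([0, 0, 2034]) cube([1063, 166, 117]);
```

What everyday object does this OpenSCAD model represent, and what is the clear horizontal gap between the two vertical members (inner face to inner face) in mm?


A door frame. The clear opening width is 907 mm.

Two 2034 mm tall posts with a header on top — a door frame. The left jamb is 78 mm wide at x = 0; the right jamb starts at x = 985. The clear opening is 985 − 78 = 907 mm.


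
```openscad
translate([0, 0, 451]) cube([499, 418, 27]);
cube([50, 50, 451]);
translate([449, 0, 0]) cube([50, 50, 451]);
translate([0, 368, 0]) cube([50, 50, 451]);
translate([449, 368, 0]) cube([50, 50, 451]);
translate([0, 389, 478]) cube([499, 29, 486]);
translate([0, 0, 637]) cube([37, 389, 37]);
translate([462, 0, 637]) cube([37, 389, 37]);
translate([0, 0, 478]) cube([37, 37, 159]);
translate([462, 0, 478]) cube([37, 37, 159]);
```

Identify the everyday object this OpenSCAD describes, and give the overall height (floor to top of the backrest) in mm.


A chair. The overall height is 964 mm.

A slab on four corner posts with a tall panel at the back — a chair. The seat slab sits at z = 451 with thickness 27, and the 486 mm backrest starts at the seat top, so the overall height is 451 + 27 + 486 = 964 mm.


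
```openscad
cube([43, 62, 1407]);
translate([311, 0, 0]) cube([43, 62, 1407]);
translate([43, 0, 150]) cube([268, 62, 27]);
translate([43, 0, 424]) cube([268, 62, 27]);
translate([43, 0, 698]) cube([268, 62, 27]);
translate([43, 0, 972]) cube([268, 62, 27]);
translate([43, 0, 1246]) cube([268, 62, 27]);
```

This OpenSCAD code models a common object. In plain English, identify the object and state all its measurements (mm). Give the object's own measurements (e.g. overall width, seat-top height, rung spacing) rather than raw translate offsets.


A straight ladder. Two 43×62 mm vertical rails, 1407 mm tall, stand 354 mm apart (outside-to-outside) with their front faces coplanar on the −y side. 5 rungs, each 62 mm deep and 27 mm tall, span between the inner faces of the rails, front faces flush with the rails. The lowest rung's underside is at z = 150 mm and rungs are spaced 274 mm apart (underside to underside).


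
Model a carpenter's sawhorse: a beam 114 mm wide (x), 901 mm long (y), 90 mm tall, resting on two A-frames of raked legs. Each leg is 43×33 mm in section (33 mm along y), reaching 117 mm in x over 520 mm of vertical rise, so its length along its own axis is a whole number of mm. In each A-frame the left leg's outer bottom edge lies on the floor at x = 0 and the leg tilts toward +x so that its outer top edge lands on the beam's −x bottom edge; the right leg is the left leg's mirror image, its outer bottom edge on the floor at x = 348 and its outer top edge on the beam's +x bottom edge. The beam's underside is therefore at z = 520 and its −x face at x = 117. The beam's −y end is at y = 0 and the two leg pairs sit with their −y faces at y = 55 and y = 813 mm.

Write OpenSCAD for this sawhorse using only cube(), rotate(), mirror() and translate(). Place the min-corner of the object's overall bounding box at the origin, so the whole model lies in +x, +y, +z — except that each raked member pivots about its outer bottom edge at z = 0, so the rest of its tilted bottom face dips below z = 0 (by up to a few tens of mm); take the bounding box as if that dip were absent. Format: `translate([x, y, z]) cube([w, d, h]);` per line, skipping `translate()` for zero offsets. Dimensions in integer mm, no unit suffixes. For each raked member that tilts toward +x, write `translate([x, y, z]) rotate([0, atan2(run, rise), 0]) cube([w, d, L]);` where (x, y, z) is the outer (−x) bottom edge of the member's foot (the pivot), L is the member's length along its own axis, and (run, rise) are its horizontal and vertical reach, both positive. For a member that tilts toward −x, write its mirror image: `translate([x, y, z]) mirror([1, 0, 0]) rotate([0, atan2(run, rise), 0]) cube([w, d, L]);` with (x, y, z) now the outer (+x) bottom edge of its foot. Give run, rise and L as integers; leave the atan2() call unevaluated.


translate([117, 0, 520]) cube([114, 901, 90]);
translate([0, 55, 0]) rotate([0, atan2(117, 520), 0]) cube([43, 33, 533]);
translate([348, 55, 0]) mirror([1, 0, 0]) rotate([0, atan2(117, 520), 0]) cube([43, 33, 533]);
translate([0, 813, 0]) rotate([0, atan2(117, 520), 0]) cube([43, 33, 533]);
translate([348, 813, 0]) mirror([1, 0, 0]) rotate([0, atan2(117, 520), 0]) cube([43, 33, 533]);


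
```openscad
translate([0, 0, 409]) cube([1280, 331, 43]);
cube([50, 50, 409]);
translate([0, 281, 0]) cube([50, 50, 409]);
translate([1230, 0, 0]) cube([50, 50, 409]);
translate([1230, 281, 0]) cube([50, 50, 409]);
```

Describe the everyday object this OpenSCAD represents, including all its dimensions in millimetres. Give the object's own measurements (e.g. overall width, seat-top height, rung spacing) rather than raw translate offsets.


A bench: a 1280×331 mm seat slab, 43 mm thick, top at z = 452 mm, on four 50×50 mm square legs flush with the seat corners and standing on z = 0.


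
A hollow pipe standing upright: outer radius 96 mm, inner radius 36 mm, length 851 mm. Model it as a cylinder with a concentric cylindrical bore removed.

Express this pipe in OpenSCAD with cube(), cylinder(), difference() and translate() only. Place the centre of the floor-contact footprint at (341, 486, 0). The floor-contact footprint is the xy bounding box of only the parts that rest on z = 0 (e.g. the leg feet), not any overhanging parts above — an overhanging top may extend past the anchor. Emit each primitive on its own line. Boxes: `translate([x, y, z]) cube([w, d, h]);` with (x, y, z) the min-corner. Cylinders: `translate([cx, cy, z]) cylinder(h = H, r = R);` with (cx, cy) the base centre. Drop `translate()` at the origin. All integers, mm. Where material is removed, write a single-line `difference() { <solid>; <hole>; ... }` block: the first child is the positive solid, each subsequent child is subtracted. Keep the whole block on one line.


difference() { translate([341, 486, 0]) cylinder(h = 851, r = 96); translate([341, 486, 0]) cylinder(h = 851, r = 36); }


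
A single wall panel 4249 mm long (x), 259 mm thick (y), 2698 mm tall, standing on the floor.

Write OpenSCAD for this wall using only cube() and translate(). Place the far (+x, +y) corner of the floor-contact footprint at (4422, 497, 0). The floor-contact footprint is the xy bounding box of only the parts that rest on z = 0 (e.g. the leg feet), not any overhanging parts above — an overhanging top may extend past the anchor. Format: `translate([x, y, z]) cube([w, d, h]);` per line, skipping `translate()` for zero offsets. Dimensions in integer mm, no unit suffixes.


translate([173, 238, 0]) cube([4249, 259, 2698]);


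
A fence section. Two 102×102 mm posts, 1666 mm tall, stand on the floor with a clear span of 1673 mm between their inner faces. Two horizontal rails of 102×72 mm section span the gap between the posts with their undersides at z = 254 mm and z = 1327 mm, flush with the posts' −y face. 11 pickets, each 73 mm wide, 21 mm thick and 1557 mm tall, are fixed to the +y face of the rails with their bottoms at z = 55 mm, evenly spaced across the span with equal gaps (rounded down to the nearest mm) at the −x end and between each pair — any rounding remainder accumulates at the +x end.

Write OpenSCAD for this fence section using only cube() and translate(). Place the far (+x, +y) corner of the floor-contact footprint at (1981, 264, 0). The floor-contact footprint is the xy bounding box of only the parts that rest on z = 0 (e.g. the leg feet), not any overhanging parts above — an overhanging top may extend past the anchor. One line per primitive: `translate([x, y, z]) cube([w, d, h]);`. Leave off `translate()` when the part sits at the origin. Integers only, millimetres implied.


translate([104, 162, 0]) cube([102, 102, 1666]);
translate([1879, 162, 0]) cube([102, 102, 1666]);
translate([206, 162, 254]) cube([1673, 102, 72]);
translate([206, 162, 1327]) cube([1673, 102, 72]);
translate([278, 264, 55]) cube([73, 21, 1557]);
translate([423, 264, 55]) cube([73, 21, 1557]);
translate([568, 264, 55]) cube([73, 21, 1557]);
translate([713, 264, 55]) cube([73, 21, 1557]);
translate([858, 264, 55]) cube([73, 21, 1557]);
translate([1003, 264, 55]) cube([73, 21, 1557]);
translate([1148, 264, 55]) cube([73, 21, 1557]);
translate([1293, 264, 55]) cube([73, 21, 1557]);
translate([1438, 264, 55]) cube([73, 21, 1557]);
translate([1583, 264, 55]) cube([73, 21, 1557]);
translate([1728, 264, 55]) cube([73, 21, 1557]);


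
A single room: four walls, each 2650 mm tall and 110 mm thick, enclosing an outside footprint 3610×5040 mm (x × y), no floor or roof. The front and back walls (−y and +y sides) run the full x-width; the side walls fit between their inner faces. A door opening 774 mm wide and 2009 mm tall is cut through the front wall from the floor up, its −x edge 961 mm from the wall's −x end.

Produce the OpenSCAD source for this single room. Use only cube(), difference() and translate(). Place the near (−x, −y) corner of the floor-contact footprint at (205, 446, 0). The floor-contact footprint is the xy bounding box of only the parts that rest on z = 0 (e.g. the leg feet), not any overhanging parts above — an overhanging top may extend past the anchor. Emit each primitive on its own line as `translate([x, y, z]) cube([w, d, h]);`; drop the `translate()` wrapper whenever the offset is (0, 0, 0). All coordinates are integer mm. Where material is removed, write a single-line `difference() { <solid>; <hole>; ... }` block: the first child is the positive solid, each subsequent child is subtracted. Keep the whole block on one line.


difference() { translate([205, 446, 0]) cube([3610, 110, 2650]); translate([1166, 446, 0]) cube([774, 110, 2009]); }
translate([205, 5376, 0]) cube([3610, 110, 2650]);
translate([205, 556, 0]) cube([110, 4820, 2650]);
translate([3705, 556, 0]) cube([110, 4820, 2650]);


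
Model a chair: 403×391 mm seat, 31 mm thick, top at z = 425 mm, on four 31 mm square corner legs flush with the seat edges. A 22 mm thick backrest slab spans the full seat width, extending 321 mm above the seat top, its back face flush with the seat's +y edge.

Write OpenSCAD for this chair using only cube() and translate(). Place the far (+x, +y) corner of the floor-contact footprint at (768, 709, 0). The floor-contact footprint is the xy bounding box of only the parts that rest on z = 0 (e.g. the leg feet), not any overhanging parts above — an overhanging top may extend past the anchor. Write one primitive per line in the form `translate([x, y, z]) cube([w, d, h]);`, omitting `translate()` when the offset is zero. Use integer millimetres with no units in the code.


translate([365, 318, 394]) cube([403, 391, 31]);
translate([365, 318, 0]) cube([31, 31, 394]);
translate([737, 318, 0]) cube([31, 31, 394]);
translate([365, 678, 0]) cube([31, 31, 394]);
translate([737, 678, 0]) cube([31, 31, 394]);
translate([365, 687, 425]) cube([403, 22, 321]);


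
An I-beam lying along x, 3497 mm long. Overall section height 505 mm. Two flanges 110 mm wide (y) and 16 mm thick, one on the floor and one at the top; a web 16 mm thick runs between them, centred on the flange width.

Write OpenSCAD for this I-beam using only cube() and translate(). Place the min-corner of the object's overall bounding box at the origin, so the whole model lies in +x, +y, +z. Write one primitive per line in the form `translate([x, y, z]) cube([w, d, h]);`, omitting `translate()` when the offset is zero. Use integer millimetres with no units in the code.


cube([3497, 110, 16]);
translate([0, 47, 16]) cube([3497, 16, 473]);
translate([0, 0, 489]) cube([3497, 110, 16]);


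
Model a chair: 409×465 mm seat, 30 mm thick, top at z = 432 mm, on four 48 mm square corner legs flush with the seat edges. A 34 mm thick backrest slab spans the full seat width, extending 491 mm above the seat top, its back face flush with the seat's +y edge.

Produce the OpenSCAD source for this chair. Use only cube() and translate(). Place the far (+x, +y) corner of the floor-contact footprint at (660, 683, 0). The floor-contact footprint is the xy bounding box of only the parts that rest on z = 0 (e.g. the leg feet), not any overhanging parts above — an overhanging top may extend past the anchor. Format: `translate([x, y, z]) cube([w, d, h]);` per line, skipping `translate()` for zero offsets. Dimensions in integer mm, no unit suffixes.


// leg_h = 432 - 30 = 402
translate([251, 218, 402]) cube([409, 465, 30]);
translate([251, 218, 0]) cube([48, 48, 402]);
translate([612, 218, 0]) cube([48, 48, 402]);
translate([251, 635, 0]) cube([48, 48, 402]);
translate([612, 635, 0]) cube([48, 48, 402]);
translate([251, 649, 432]) cube([409, 34, 491]);


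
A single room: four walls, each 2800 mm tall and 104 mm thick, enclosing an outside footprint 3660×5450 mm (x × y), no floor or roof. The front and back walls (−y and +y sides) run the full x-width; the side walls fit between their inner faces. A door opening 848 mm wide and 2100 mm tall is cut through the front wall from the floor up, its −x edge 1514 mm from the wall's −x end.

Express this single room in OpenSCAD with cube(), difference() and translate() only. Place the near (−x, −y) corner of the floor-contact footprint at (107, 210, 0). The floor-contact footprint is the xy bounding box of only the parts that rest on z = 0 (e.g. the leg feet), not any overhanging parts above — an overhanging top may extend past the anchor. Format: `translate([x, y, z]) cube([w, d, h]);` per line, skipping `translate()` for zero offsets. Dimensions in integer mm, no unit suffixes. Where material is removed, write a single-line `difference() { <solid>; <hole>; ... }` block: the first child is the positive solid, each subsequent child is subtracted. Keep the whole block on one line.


difference() { translate([107, 210, 0]) cube([3660, 104, 2800]); translate([1621, 210, 0]) cube([848, 104, 2100]); }
translate([107, 5556, 0]) cube([3660, 104, 2800]);
translate([107, 314, 0]) cube([104, 5242, 2800]);
translate([3663, 314, 0]) cube([104, 5242, 2800]);


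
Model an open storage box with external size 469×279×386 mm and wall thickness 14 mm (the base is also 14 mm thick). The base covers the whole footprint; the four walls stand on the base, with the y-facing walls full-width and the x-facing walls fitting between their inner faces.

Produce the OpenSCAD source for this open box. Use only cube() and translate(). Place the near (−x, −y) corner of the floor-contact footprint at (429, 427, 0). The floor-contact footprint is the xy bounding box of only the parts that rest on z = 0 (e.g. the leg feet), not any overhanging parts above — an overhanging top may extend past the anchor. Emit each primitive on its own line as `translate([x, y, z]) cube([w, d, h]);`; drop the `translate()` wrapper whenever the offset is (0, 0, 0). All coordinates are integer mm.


translate([429, 427, 0]) cube([469, 279, 14]);
translate([429, 427, 14]) cube([469, 14, 372]);
translate([429, 692, 14]) cube([469, 14, 372]);
translate([429, 441, 14]) cube([14, 251, 372]);
translate([884, 441, 14]) cube([14, 251, 372]);


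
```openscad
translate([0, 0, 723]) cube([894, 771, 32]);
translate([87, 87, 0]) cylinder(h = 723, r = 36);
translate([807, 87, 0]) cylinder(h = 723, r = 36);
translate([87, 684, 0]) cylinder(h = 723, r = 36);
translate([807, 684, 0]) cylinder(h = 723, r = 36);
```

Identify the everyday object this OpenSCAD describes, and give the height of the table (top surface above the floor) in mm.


A table. The table height is 755 mm.

A 894×771×32 slab sits at z = 723 on four Ø72 mm round legs — a table. The top surface is at 723 + 32 = 755 mm.


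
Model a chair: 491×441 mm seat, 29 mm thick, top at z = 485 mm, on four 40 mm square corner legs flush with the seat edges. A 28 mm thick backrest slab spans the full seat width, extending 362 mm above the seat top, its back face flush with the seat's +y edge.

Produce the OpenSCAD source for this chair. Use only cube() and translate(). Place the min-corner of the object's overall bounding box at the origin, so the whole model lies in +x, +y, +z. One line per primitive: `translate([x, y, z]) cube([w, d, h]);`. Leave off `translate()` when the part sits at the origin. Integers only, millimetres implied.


// leg_h = 485 - 29 = 456
translate([0, 0, 456]) cube([491, 441, 29]);
cube([40, 40, 456]);
translate([451, 0, 0]) cube([40, 40, 456]);
translate([0, 401, 0]) cube([40, 40, 456]);
translate([451, 401, 0]) cube([40, 40, 456]);
translate([0, 413, 485]) cube([491, 28, 362]);


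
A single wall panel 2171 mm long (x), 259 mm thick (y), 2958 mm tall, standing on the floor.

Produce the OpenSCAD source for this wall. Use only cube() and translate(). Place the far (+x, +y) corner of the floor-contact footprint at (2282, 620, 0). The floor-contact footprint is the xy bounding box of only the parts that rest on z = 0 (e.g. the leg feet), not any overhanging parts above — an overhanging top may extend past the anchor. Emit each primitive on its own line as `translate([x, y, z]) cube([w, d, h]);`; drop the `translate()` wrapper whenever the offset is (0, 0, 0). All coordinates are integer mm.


translate([111, 361, 0]) cube([2171, 259, 2958]);


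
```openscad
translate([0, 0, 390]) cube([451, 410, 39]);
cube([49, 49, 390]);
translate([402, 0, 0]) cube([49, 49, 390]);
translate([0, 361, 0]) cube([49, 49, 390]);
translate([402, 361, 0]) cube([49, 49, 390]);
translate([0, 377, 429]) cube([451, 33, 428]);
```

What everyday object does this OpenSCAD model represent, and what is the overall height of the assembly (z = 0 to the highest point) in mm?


A chair. The overall height is 857 mm.

A slab on four corner posts with a tall panel at the back — a chair. The seat slab sits at z = 390 with thickness 39, and the 428 mm backrest starts at the seat top, so the overall height is 390 + 39 + 428 = 857 mm.


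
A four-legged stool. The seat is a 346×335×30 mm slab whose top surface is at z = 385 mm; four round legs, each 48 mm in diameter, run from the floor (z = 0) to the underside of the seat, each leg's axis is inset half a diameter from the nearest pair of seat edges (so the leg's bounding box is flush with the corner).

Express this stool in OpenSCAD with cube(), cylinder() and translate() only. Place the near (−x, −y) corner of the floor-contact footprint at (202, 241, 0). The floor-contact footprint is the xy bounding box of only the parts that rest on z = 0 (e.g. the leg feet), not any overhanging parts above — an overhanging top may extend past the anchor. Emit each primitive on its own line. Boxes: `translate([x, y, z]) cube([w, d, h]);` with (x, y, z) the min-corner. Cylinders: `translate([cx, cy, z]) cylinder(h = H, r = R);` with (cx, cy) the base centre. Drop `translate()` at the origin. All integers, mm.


translate([202, 241, 355]) cube([346, 335, 30]);
translate([226, 265, 0]) cylinder(h = 355, r = 24);
translate([524, 265, 0]) cylinder(h = 355, r = 24);
translate([226, 552, 0]) cylinder(h = 355, r = 24);
translate([524, 552, 0]) cylinder(h = 355, r = 24);


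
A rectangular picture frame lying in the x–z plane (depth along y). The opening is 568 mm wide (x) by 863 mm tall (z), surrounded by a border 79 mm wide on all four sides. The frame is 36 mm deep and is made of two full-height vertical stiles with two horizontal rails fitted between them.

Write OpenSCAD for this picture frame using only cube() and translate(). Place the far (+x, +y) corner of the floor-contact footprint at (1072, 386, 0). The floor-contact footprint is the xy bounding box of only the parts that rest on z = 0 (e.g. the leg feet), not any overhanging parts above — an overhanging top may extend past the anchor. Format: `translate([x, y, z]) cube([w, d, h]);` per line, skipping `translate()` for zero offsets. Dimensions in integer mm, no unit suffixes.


translate([346, 350, 0]) cube([79, 36, 1021]);
translate([993, 350, 0]) cube([79, 36, 1021]);
translate([425, 350, 0]) cube([568, 36, 79]);
translate([425, 350, 942]) cube([568, 36, 79]);


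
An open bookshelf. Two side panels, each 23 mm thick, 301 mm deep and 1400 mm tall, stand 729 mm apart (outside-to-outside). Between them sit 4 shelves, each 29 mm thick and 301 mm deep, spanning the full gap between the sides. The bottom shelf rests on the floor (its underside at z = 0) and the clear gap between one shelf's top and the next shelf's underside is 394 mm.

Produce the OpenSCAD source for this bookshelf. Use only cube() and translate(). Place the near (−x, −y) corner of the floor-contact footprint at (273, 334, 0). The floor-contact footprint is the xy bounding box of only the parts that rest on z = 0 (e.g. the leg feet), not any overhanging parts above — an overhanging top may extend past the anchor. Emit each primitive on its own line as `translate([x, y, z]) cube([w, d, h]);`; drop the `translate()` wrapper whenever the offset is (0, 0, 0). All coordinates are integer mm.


translate([273, 334, 0]) cube([23, 301, 1400]);
translate([979, 334, 0]) cube([23, 301, 1400]);
translate([296, 334, 0]) cube([683, 301, 29]);
translate([296, 334, 423]) cube([683, 301, 29]);
translate([296, 334, 846]) cube([683, 301, 29]);
translate([296, 334, 1269]) cube([683, 301, 29]);


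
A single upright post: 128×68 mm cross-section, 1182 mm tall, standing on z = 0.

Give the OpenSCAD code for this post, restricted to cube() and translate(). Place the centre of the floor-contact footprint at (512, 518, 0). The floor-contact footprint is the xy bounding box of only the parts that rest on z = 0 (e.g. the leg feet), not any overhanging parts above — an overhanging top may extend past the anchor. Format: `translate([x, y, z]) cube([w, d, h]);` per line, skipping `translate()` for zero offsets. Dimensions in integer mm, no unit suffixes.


translate([448, 484, 0]) cube([128, 68, 1182]);


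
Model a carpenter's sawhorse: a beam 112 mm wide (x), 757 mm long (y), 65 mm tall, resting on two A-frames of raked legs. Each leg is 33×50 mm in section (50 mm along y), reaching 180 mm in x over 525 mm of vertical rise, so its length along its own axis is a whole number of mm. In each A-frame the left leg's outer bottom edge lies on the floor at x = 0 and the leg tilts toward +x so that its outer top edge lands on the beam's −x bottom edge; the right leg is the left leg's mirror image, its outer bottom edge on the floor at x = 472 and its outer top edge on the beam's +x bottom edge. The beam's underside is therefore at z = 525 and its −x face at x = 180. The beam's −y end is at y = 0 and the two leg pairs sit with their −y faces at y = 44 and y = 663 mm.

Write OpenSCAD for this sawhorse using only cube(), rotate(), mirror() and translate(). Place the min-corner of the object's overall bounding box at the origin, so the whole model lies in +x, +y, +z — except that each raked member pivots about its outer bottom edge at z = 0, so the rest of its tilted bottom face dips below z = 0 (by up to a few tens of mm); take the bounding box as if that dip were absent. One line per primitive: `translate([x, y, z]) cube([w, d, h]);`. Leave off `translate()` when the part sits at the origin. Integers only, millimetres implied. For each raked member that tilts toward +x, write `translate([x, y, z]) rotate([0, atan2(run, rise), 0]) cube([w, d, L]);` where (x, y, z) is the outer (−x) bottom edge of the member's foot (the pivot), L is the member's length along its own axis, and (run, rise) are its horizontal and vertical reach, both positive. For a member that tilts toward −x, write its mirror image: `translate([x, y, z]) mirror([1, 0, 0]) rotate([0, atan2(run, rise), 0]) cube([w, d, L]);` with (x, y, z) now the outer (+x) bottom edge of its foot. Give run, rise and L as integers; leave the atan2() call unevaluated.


translate([180, 0, 525]) cube([112, 757, 65]);
translate([0, 44, 0]) rotate([0, atan2(180, 525), 0]) cube([33, 50, 555]);
translate([472, 44, 0]) mirror([1, 0, 0]) rotate([0, atan2(180, 525), 0]) cube([33, 50, 555]);
translate([0, 663, 0]) rotate([0, atan2(180, 525), 0]) cube([33, 50, 555]);
translate([472, 663, 0]) mirror([1, 0, 0]) rotate([0, atan2(180, 525), 0]) cube([33, 50, 555]);


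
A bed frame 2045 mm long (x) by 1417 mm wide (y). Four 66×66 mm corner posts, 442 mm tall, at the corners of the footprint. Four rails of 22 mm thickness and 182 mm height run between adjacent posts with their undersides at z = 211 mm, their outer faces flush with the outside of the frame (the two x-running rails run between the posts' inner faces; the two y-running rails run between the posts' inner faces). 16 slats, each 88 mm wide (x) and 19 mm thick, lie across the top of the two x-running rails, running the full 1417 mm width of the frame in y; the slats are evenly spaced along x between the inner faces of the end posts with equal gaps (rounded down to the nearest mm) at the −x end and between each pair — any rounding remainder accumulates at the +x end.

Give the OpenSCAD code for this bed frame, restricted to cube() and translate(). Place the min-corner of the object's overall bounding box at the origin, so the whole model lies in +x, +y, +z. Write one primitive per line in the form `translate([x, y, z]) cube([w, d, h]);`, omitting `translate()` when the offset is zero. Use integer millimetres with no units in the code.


cube([66, 66, 442]);
translate([0, 1351, 0]) cube([66, 66, 442]);
translate([1979, 0, 0]) cube([66, 66, 442]);
translate([1979, 1351, 0]) cube([66, 66, 442]);
translate([66, 0, 211]) cube([1913, 22, 182]);
translate([66, 1395, 211]) cube([1913, 22, 182]);
translate([0, 66, 211]) cube([22, 1285, 182]);
translate([2023, 66, 211]) cube([22, 1285, 182]);
translate([95, 0, 393]) cube([88, 1417, 19]);
translate([212, 0, 393]) cube([88, 1417, 19]);
translate([329, 0, 393]) cube([88, 1417, 19]);
translate([446, 0, 393]) cube([88, 1417, 19]);
translate([563, 0, 393]) cube([88, 1417, 19]);
translate([680, 0, 393]) cube([88, 1417, 19]);
translate([797, 0, 393]) cube([88, 1417, 19]);
translate([914, 0, 393]) cube([88, 1417, 19]);
translate([1031, 0, 393]) cube([88, 1417, 19]);
translate([1148, 0, 393]) cube([88, 1417, 19]);
translate([1265, 0, 393]) cube([88, 1417, 19]);
translate([1382, 0, 393]) cube([88, 1417, 19]);
translate([1499, 0, 393]) cube([88, 1417, 19]);
translate([1616, 0, 393]) cube([88, 1417, 19]);
translate([1733, 0, 393]) cube([88, 1417, 19]);
translate([1850, 0, 393]) cube([88, 1417, 19]);


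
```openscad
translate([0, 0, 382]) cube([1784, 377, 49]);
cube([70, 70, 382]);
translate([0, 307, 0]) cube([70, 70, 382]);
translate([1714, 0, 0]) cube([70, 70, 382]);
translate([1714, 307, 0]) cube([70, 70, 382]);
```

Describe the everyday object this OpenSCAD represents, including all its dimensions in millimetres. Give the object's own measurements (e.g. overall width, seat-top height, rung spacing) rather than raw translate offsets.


A bench: a 1784×377 mm seat slab, 49 mm thick, top at z = 431 mm, on four 70×70 mm square legs flush with the seat corners and standing on z = 0.


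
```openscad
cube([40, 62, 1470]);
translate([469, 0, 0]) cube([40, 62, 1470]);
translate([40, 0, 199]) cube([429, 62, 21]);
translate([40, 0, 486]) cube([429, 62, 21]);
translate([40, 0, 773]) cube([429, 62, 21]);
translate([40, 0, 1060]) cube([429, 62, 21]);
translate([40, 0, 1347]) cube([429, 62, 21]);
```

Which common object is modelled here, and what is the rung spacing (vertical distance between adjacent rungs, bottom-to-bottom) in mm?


A ladder. The rung spacing is 287 mm.

Two tall 40×62 posts with 5 short bars between them — a ladder. Adjacent rungs sit at z = 199 and z = 486, so the spacing is 486 − 199 = 287 mm.


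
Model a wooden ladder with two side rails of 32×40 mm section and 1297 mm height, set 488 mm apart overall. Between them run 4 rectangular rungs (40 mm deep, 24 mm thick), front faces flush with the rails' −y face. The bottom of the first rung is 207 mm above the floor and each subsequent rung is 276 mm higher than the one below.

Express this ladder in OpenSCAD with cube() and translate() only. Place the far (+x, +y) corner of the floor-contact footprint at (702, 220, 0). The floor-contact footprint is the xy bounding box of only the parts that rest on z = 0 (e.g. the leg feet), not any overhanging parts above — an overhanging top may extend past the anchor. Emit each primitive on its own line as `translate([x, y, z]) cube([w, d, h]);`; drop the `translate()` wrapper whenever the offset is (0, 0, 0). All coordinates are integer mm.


translate([214, 180, 0]) cube([32, 40, 1297]);
translate([670, 180, 0]) cube([32, 40, 1297]);
translate([246, 180, 207]) cube([424, 40, 24]);
translate([246, 180, 483]) cube([424, 40, 24]);
translate([246, 180, 759]) cube([424, 40, 24]);
translate([246, 180, 1035]) cube([424, 40, 24]);


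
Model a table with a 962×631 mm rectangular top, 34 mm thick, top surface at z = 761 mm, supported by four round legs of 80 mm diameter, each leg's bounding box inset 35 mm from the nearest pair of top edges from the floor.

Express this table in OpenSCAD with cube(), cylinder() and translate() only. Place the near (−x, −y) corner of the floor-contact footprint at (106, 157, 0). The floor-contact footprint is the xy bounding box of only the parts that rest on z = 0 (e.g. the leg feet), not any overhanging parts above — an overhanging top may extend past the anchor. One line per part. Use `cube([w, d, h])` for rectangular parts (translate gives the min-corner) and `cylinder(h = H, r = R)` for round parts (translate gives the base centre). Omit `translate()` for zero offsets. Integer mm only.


translate([71, 122, 727]) cube([962, 631, 34]);
translate([146, 197, 0]) cylinder(h = 727, r = 40);
translate([958, 197, 0]) cylinder(h = 727, r = 40);
translate([146, 678, 0]) cylinder(h = 727, r = 40);
translate([958, 678, 0]) cylinder(h = 727, r = 40);


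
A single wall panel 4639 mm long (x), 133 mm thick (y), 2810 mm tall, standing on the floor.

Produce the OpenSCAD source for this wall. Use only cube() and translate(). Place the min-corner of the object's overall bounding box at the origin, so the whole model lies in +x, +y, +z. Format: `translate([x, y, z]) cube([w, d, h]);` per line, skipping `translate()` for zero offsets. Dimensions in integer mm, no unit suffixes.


cube([4639, 133, 2810]);


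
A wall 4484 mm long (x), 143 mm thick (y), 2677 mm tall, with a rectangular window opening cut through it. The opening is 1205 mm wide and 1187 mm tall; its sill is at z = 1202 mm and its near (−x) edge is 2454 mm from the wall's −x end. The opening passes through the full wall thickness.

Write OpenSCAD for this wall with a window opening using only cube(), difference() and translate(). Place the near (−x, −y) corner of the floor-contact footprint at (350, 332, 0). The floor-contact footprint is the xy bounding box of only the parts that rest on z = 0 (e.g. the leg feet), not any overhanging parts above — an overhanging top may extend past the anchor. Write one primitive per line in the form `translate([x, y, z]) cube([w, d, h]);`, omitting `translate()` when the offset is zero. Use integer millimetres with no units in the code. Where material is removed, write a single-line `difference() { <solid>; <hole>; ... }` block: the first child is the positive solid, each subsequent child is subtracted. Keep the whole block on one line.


difference() { translate([350, 332, 0]) cube([4484, 143, 2677]); translate([2804, 332, 1202]) cube([1205, 143, 1187]); }


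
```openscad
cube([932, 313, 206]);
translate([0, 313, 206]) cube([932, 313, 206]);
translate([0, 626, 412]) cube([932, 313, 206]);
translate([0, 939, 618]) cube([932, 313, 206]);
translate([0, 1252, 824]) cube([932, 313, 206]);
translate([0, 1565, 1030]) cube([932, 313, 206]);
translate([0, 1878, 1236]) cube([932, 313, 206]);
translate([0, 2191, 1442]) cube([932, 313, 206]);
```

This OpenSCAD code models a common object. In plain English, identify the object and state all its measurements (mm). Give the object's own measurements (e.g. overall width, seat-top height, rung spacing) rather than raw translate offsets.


A straight staircase of 8 solid steps. Each step is 932 mm wide (x), 313 mm deep (y, the going) and 206 mm tall (the rise). The first step rests on the floor; each subsequent step sits one going further in +y and one rise higher in +z, directly behind and above the previous step with no overlap.


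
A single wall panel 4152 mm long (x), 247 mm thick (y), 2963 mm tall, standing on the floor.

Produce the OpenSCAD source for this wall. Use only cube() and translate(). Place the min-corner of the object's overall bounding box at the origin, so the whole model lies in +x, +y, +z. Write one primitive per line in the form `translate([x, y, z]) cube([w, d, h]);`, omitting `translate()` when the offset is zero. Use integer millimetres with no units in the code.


cube([4152, 247, 2963]);


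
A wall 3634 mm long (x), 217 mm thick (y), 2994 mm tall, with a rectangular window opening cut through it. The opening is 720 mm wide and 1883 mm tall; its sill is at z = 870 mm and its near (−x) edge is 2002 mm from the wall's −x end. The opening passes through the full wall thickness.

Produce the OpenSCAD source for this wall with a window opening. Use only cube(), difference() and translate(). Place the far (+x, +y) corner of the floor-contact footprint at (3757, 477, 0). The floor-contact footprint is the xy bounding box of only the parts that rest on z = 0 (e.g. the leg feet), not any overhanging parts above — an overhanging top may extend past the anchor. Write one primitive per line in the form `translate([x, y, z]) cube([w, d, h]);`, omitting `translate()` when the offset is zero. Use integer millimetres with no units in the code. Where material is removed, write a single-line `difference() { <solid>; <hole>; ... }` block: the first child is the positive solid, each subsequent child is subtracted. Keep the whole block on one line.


difference() { translate([123, 260, 0]) cube([3634, 217, 2994]); translate([2125, 260, 870]) cube([720, 217, 1883]); }


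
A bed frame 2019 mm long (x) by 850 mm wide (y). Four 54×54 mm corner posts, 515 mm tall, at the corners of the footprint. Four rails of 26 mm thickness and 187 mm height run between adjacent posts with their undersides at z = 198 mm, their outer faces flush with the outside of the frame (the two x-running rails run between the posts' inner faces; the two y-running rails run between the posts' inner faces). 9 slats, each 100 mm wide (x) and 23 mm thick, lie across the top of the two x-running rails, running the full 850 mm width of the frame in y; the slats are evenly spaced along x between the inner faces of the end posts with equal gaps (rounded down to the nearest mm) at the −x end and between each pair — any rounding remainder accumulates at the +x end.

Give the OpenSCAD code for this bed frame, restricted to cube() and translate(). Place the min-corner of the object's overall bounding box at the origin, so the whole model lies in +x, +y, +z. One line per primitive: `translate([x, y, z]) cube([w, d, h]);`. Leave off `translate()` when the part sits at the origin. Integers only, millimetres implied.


cube([54, 54, 515]);
translate([0, 796, 0]) cube([54, 54, 515]);
translate([1965, 0, 0]) cube([54, 54, 515]);
translate([1965, 796, 0]) cube([54, 54, 515]);
translate([54, 0, 198]) cube([1911, 26, 187]);
translate([54, 824, 198]) cube([1911, 26, 187]);
translate([0, 54, 198]) cube([26, 742, 187]);
translate([1993, 54, 198]) cube([26, 742, 187]);
translate([155, 0, 385]) cube([100, 850, 23]);
translate([356, 0, 385]) cube([100, 850, 23]);
translate([557, 0, 385]) cube([100, 850, 23]);
translate([758, 0, 385]) cube([100, 850, 23]);
translate([959, 0, 385]) cube([100, 850, 23]);
translate([1160, 0, 385]) cube([100, 850, 23]);
translate([1361, 0, 385]) cube([100, 850, 23]);
translate([1562, 0, 385]) cube([100, 850, 23]);
translate([1763, 0, 385]) cube([100, 850, 23]);
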